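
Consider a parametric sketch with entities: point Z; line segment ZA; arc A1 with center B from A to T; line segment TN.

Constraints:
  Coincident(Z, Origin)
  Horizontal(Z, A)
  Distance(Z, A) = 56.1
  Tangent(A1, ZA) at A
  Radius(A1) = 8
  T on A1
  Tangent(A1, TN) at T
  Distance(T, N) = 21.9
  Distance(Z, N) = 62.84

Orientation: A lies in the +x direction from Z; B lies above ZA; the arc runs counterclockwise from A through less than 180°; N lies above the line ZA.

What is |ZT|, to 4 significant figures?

64.40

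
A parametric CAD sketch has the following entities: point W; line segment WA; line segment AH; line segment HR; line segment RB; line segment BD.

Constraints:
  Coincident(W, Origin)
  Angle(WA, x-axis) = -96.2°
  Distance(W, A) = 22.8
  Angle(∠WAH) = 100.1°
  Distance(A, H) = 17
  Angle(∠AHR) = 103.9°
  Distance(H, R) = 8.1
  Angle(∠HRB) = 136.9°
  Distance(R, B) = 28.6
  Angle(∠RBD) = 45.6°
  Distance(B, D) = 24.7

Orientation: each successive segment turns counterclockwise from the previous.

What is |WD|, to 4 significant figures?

13.47

W is at the origin; WA runs at -96.2° with length 22.8, so A = (-2.462, -22.67). ∠WAH = 100.1° gives AH at -16.30° from the x-axis; with |AH| = 17.0, H = (13.85, -27.44). ∠AHR = 103.9° gives HR at 59.80° from the x-axis; with |HR| = 8.1, R = (17.93, -20.44). ∠HRB = 136.9° gives RB at 102.9° from the x-axis; with |RB| = 28.6, B = (11.54, 7.441). ∠RBD = 45.6° gives BD at -122.7° from the x-axis; with |BD| = 24.7, D = (-1.800, -13.34). Then |WD| = |D − W| = 13.47.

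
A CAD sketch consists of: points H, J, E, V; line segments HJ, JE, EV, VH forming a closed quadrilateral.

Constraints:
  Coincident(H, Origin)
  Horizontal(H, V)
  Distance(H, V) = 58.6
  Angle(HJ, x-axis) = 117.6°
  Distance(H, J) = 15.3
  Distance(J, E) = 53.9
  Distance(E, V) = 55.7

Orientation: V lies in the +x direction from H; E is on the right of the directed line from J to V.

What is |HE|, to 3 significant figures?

38.6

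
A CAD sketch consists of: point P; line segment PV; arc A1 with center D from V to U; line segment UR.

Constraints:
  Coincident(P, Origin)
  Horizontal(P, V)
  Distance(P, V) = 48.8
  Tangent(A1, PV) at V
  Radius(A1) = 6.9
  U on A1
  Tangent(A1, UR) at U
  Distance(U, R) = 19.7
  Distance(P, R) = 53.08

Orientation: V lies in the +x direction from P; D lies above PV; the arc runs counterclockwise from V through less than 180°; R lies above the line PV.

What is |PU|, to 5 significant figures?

55.796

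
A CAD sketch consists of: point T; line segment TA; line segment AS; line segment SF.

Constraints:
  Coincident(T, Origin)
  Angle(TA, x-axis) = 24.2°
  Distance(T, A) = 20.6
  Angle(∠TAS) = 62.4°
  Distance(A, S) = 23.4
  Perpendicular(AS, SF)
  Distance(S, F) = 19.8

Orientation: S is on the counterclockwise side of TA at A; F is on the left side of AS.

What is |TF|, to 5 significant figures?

13.942

T is at the origin; TA runs at 24.2° with length 20.6, so A = 20.6·(cos 24.2°, sin 24.2°) = (18.790, 8.4444). ∠TAS = 62.4°, so AS runs at 24.2° + (180° − 62.4°) = 141.80° from the x-axis; with |AS| = 23.4, S = A + 23.4·(cos 141.80°, sin 141.80°) = (0.40062, 22.915). AS is perpendicular to SF; with |SF| = 19.8 on the left of AS, F = S + 19.8·(-0.61841, -0.78586) = (-11.844, 7.3552). Then |TF| = |F − T| = 13.942.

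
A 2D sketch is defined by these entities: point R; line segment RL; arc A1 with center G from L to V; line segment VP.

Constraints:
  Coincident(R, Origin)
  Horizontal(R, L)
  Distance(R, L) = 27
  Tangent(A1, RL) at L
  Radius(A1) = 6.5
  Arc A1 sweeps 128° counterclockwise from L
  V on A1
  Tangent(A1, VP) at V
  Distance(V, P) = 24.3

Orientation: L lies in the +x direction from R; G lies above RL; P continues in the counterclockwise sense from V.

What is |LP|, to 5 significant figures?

31.240

On A1, L sits at bearing -90° from G; a 128° counterclockwise sweep puts V at bearing 38°, so V = G + 6.5·(cos 38°, sin 38°) = (32.122, 10.502). Since A1 is tangent to VP there, GV ⟂ VP, so VP runs along (−sin 38°, cos 38°); with |VP| = 24.3, P = (17.161, 29.650). Then |LP| = |P − L| = 31.240.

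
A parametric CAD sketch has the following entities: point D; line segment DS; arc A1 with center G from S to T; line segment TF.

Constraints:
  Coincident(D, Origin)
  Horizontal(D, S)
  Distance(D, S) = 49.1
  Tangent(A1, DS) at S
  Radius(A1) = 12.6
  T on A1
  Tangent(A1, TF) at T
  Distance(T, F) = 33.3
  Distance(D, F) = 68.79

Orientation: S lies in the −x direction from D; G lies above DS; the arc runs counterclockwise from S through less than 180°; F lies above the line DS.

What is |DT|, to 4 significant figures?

41.02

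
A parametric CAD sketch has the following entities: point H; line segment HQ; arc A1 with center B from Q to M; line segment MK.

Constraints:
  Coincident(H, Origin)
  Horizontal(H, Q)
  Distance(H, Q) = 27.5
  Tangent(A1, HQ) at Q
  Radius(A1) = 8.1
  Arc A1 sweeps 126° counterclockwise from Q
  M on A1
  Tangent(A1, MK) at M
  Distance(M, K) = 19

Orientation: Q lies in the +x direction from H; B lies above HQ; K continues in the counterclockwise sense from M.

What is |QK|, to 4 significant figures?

28.61

H is at the origin; HQ is horizontal with |HQ| = 27.5 and Q on the +x side, so Q = (27.50, 0.000). Tangency of A1 to HQ means the radius BQ is perpendicular to HQ, so B = Q + (0, 8.1) = (27.50, 8.100). On A1, Q sits at bearing -90° from B; a 126° counterclockwise sweep puts M at bearing 36°, so M = B + 8.1·(cos 36°, sin 36°) = (34.05, 12.86). A1 meets MK tangentially, so BM is at right angles to MK, so MK runs along (−sin 36°, cos 36°); with |MK| = 19.0, K = (22.89, 28.23). Then |QK| = |K − Q| = 28.61.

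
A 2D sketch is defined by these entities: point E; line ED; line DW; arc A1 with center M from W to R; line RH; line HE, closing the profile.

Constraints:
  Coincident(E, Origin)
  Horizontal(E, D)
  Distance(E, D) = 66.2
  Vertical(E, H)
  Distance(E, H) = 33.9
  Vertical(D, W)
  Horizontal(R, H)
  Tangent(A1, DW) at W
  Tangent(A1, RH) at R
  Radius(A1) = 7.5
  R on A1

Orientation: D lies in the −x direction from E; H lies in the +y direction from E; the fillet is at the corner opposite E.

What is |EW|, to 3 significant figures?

71.3

E is at the origin; E and D share the same y with |ED| = 66.2 and D on the −x side, so D = (-66.2, 0.00). EH is vertical with |EH| = 33.9 and H on the +y side, so H = (0.00, 33.9). The virtual corner opposite E is at (-66.2, 33.9). Tangency of A1 to DW means the radius MW is perpendicular to DW and A1 meets RH tangentially, so MR is at right angles to RH, with radius 7.5, so the center M sits 7.5 in from both sides at M = (-58.7, 26.4). That places the tangent points at W = (-66.2, 26.4) on DW and R = (-58.7, 33.9) on RH. Then |EW| = |W − E| = 71.3.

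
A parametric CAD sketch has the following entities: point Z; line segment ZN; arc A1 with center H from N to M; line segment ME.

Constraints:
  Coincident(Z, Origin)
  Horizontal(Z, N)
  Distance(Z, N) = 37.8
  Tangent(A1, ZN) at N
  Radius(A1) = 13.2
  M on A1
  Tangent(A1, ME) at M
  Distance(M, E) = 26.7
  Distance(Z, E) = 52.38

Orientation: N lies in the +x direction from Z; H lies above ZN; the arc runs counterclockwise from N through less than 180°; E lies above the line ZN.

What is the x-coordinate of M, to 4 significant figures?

47.99

Z is at the origin; Z and N share the same y with |ZN| = 37.8 and N on the +x side, so N = (37.80, 0.000). Tangency of A1 to ZN means the radius HN is perpendicular to ZN, so H = N + (0, 13.2) = (37.80, 13.20). Since HM ⟂ ME (tangency), |HE| = √(13.2² + 26.7²) = 29.78 regardless of where M sits on A1. So E lies on both circle(Z, 52.38) and circle(H, 29.78); the above-ZN intersection is E = (31.02, 42.20). M is the foot of the tangent from E: M = (47.99, 21.59).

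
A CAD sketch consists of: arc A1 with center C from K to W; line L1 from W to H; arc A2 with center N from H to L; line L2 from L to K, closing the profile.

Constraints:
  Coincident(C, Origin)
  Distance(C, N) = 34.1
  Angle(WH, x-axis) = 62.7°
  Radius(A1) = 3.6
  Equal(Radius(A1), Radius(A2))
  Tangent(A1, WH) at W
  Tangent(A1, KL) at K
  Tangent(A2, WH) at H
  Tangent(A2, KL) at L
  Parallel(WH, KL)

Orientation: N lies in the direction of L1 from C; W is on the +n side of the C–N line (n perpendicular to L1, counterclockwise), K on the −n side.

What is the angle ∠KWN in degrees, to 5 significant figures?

83.974°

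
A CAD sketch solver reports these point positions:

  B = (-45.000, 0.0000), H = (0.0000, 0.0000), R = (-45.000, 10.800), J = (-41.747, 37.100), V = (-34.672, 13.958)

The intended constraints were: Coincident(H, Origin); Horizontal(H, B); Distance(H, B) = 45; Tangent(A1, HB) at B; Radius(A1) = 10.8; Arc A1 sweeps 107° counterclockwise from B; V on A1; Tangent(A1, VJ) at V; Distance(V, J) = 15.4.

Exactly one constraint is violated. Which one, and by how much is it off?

Distance(V, J) = 15.4 — off by 8.80.

H = (0.00, 0.00) ✓; H.y = 0.00, B.y = 0.00 ✓; |HB| = 45.00 ✓; ∠(RB, BH) = 90.00° ✓; |RB| = 10.80 ✓; bearing(R→V) − bearing(R→B) = 107.0° ✓; |RV| = 10.80 ✓; ∠(RV, VJ) = 90.00° ✓; |VJ| = 24.20 ✗.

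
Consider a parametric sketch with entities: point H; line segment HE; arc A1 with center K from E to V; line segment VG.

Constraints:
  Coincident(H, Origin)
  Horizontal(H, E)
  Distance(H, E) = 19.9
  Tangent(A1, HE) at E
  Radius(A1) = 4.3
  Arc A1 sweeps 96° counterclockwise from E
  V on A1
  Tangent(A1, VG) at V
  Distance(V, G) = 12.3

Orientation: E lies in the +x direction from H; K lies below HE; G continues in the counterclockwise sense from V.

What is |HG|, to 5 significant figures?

23.965

On A1, E sits at bearing 90° from K; a 96° counterclockwise sweep puts V at bearing 186°, so V = K + 4.3·(cos 186°, sin 186°) = (15.624, -4.7495). The tangent condition forces KV to be normal to VG, so VG runs along (−sin 186°, cos 186°); with |VG| = 12.3, G = (16.909, -16.982). Then |HG| = |G − H| = 23.965.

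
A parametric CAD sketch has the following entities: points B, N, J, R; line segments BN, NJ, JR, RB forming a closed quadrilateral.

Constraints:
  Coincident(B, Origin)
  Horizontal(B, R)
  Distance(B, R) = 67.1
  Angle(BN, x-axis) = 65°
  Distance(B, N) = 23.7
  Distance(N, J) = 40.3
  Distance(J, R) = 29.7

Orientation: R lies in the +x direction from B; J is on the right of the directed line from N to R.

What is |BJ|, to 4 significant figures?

38.97

Checks: |NJ| = 40.30 ✓; |JR| = 29.70 ✓.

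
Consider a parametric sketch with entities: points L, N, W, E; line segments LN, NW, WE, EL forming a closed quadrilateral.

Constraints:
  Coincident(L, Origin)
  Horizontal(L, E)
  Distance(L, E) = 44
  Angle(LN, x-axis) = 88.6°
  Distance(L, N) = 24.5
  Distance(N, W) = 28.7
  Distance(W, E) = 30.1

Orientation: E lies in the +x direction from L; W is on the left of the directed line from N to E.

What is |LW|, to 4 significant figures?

39.29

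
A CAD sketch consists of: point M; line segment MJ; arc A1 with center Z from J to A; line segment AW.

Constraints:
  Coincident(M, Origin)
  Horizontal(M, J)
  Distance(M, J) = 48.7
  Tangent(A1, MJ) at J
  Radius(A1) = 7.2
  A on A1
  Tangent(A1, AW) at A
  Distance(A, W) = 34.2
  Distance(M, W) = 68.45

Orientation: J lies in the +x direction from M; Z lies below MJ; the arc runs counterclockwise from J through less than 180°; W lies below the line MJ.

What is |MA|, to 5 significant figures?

43.108

M is at the origin; M and J share the same y with |MJ| = 48.7 and J on the +x side, so J = (48.700, 0.0000). Since A1 is tangent to MJ there, ZJ ⟂ MJ, so Z = J + (0, -7.2) = (48.700, -7.2000). Since ZA ⟂ AW (tangency), |ZW| = √(7.2² + 34.2²) = 34.950 regardless of where A sits on A1. So W lies on both circle(M, 68.45) and circle(Z, 34.950); the below-MJ intersection is W = (54.281, -41.701). A is the foot of the tangent from W: A = (41.982, -9.7893).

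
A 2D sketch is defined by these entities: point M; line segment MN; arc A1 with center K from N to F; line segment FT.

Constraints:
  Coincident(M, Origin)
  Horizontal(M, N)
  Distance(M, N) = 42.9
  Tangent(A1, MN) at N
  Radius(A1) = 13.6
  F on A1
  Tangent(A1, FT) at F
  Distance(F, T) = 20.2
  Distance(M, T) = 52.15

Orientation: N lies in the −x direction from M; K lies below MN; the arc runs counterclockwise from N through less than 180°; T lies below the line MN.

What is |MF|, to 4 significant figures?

57.06

Checks: ∠(KN, NM) = 90.00° ✓; |KF| = 13.60 ✓; ∠(KF, FT) = 90.00° ✓; |FT| = 20.20 ✓; |MT| = 52.15 ✓.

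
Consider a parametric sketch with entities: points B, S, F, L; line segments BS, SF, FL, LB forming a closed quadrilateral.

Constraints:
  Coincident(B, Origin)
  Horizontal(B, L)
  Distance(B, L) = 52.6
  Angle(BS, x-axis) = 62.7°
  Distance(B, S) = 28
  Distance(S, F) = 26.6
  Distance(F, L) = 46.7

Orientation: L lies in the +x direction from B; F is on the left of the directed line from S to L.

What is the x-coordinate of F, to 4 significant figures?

32.91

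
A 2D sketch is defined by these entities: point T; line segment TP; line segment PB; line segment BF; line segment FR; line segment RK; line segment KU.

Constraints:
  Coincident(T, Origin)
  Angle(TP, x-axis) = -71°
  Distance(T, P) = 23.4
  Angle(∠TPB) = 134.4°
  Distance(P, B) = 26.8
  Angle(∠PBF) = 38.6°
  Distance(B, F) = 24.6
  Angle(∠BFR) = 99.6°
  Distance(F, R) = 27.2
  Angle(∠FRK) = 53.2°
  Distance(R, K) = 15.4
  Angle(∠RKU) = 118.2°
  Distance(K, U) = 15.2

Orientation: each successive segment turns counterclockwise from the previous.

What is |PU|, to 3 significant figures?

13.4

T is at the origin; TP runs at -71.0° with length 23.4, so P = (7.62, -22.1). ∠TPB = 134.4° gives PB at -25.4° from the x-axis; with |PB| = 26.8, B = (31.8, -33.6). ∠PBF = 38.6° gives BF at 116° from the x-axis; with |BF| = 24.6, F = (21.0, -11.5). ∠BFR = 99.6° gives FR at -164° from the x-axis; with |FR| = 27.2, R = (-5.05, -19.2). ∠FRK = 53.2° gives RK at -36.8° from the x-axis; with |RK| = 15.4, K = (7.28, -28.4). ∠RKU = 118.2° gives KU at 25.0° from the x-axis; with |KU| = 15.2, U = (21.1, -22.0). Then |PU| = |U − P| = 13.4.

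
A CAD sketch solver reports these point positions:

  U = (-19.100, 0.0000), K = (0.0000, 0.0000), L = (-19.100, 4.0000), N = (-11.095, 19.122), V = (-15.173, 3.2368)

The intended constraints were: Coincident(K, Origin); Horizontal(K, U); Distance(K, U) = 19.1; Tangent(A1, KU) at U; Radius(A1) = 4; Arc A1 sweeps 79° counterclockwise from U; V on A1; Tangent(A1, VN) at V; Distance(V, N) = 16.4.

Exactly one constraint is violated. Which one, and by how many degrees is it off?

Tangent(A1, VN) at V — off by 3.40°.

K = (0.00, 0.00) ✓; K.y = 0.00, U.y = 0.00 ✓; |KU| = 19.10 ✓; ∠(LU, UK) = 90.00° ✓; |LU| = 4.000 ✓; bearing(L→V) − bearing(L→U) = 79.00° ✓; |LV| = 4.000 ✓; ∠(LV, VN) = 93.40° ✗; |VN| = 16.40 ✓.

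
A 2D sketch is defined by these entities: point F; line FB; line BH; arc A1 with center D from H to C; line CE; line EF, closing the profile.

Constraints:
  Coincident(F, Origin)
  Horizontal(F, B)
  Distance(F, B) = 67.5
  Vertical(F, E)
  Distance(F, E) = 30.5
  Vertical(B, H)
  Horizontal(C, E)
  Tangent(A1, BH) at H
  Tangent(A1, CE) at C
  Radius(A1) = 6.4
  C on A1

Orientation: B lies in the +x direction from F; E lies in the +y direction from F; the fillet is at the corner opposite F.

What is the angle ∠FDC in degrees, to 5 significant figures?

111.53°

The virtual corner opposite F is at (67.500, 30.500). Since A1 is tangent to BH there, DH ⟂ BH and A1 meets CE tangentially, so DC is at right angles to CE, with radius 6.4, so the center D sits 6.4 in from both sides at D = (61.100, 24.100). That places the tangent points at H = (67.500, 24.100) on BH and C = (61.100, 30.500) on CE. Then cos ∠FDC = DF·DC / (|DF||DC|), giving 111.53°.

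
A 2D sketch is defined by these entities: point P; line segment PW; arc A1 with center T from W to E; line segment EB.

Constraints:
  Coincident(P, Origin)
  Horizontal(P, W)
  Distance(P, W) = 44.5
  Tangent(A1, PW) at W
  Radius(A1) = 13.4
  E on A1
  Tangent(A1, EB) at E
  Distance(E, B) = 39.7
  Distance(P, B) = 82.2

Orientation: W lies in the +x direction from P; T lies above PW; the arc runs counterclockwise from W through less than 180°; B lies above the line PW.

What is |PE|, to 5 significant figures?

58.626

Checks: |TE| = 13.40 ✓; ∠(TE, EB) = 90.00° ✓; |EB| = 39.70 ✓; |PB| = 82.20 ✓.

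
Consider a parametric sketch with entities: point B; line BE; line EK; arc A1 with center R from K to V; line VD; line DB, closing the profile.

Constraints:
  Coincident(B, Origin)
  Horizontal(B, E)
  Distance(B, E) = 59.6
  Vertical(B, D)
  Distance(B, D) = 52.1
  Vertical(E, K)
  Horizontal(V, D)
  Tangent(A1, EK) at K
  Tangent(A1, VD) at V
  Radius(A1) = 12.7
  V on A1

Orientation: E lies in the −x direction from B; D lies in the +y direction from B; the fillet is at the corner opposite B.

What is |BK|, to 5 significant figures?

71.446

B is at the origin; B and E share the same y with |BE| = 59.6 and E on the −x side, so E = (-59.600, 0.0000). BD is vertical with |BD| = 52.1 and D on the +y side, so D = (0.0000, 52.100). The virtual corner opposite B is at (-59.600, 52.100). Since A1 is tangent to EK there, RK ⟂ EK and since A1 is tangent to VD there, RV ⟂ VD, with radius 12.7, so the center R sits 12.7 in from both sides at R = (-46.900, 39.400). That places the tangent points at K = (-59.600, 39.400) on EK and V = (-46.900, 52.100) on VD. Then |BK| = |K − B| = 71.446.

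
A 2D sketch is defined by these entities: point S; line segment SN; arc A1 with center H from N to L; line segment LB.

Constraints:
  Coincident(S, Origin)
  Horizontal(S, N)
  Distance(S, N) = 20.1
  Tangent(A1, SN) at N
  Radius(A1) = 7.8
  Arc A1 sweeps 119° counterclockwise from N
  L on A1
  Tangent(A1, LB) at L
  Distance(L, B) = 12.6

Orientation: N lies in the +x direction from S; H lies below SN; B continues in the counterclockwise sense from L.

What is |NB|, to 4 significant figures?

22.61

S is at the origin; S and N share the same y with |SN| = 20.1 and N on the +x side, so N = (20.10, 0.000). Tangency of A1 to SN means the radius HN is perpendicular to SN, so H = N + (0, -7.8) = (20.10, -7.800). On A1, N sits at bearing 90° from H; a 119° counterclockwise sweep puts L at bearing 209°, so L = H + 7.8·(cos 209°, sin 209°) = (13.28, -11.58). A1 meets LB tangentially, so HL is at right angles to LB, so LB runs along (−sin 209°, cos 209°); with |LB| = 12.6, B = (19.39, -22.60). Then |NB| = |B − N| = 22.61.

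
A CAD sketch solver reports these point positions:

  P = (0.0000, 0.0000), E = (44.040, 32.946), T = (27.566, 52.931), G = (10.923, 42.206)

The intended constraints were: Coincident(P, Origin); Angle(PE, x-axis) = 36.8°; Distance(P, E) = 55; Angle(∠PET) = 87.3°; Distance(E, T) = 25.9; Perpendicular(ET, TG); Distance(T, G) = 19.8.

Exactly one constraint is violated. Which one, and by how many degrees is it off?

Perpendicular(ET, TG) — off by 6.70°.

P = (0.00, 0.00) ✓; PE at 36.80° ✓; |PE| = 55.00 ✓; ∠PET = 87.30° ✓; |ET| = 25.90 ✓; ∠(ET, TG) = 83.30° ✗; |TG| = 19.80 ✓.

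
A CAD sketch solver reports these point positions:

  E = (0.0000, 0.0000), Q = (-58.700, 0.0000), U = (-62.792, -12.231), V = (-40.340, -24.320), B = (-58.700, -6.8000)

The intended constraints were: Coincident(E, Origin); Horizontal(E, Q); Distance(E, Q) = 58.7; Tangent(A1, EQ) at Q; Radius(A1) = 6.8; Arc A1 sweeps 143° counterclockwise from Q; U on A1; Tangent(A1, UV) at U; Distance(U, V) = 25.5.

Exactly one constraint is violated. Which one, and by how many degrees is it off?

Tangent(A1, UV) at U — off by 8.70°.

E = (0.00, 0.00) ✓; E.y = 0.00, Q.y = 0.00 ✓; |EQ| = 58.70 ✓; ∠(BQ, QE) = 90.00° ✓; |BQ| = 6.800 ✓; bearing(B→U) − bearing(B→Q) = 143.0° ✓; |BU| = 6.800 ✓; ∠(BU, UV) = 81.30° ✗; |UV| = 25.50 ✓.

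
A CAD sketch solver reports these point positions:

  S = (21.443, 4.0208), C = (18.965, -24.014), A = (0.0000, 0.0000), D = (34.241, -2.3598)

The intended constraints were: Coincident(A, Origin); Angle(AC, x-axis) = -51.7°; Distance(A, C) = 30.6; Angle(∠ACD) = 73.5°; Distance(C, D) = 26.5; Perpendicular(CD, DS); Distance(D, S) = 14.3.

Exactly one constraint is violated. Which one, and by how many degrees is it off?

Perpendicular(CD, DS) — off by 8.70°.

A = (0.00, 0.00) ✓; AC at -51.70° ✓; |AC| = 30.60 ✓; ∠ACD = 73.50° ✓; |CD| = 26.50 ✓; ∠(CD, DS) = 98.70° ✗; |DS| = 14.30 ✓.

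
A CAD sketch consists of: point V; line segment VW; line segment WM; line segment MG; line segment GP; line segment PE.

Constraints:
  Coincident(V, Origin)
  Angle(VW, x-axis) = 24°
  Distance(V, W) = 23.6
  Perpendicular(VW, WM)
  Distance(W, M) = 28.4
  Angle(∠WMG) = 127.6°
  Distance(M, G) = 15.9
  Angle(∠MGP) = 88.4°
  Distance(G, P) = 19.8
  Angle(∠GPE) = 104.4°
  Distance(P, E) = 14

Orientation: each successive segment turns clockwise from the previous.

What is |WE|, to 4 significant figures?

19.03

V is at the origin; VW runs at 24.0° with length 23.6, so W = (21.56, 9.599). VW ⟂ WM, so WM runs at -66.00°; with |WM| = 28.4, M = (33.11, -16.35). ∠WMG = 127.6° gives MG at -118.4° from the x-axis; with |MG| = 15.9, G = (25.55, -30.33). ∠MGP = 88.4° gives GP at 150.0° from the x-axis; with |GP| = 19.8, P = (8.401, -20.43). ∠GPE = 104.4° gives PE at 74.40° from the x-axis; with |PE| = 14.0, E = (12.17, -6.948). Then |WE| = |E − W| = 19.03.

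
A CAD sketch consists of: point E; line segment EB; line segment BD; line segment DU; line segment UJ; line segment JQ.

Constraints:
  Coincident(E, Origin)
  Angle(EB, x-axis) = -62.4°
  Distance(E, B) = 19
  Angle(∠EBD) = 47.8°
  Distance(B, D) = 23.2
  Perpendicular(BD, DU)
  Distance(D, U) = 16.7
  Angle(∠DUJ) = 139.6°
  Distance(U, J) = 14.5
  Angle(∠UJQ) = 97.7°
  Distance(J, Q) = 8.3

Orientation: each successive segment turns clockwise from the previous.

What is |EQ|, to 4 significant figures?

10.94

E is at the origin; EB runs at -62.4° with length 19.0, so B = (8.803, -16.84). ∠EBD = 47.8° gives BD at 165.4° from the x-axis; with |BD| = 23.2, D = (-13.65, -10.99). BD ⟂ DU, so DU runs at 75.40°; with |DU| = 16.7, U = (-9.439, 5.171). ∠DUJ = 139.6° gives UJ at 35.00° from the x-axis; with |UJ| = 14.5, J = (2.439, 13.49). ∠UJQ = 97.7° gives JQ at -47.30° from the x-axis; with |JQ| = 8.3, Q = (8.068, 7.388). Then |EQ| = |Q − E| = 10.94.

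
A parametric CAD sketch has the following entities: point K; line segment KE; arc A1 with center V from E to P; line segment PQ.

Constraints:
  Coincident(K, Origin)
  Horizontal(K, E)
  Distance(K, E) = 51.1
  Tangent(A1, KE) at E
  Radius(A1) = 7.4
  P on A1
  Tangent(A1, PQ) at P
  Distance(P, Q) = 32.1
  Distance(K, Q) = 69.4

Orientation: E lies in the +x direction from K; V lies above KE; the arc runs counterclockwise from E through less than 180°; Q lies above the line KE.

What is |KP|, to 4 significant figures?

59.01

K is at the origin; KE is horizontal with |KE| = 51.1 and E on the +x side, so E = (51.10, 0.000). Tangency of A1 to KE means the radius VE is perpendicular to KE, so V = E + (0, 7.4) = (51.10, 7.400). Since VP ⟂ PQ (tangency), |VQ| = √(7.4² + 32.1²) = 32.94 regardless of where P sits on A1. So Q lies on both circle(K, 69.4) and circle(V, 32.94); the above-KE intersection is Q = (56.83, 39.84). P is the foot of the tangent from Q: P = (58.49, 7.784).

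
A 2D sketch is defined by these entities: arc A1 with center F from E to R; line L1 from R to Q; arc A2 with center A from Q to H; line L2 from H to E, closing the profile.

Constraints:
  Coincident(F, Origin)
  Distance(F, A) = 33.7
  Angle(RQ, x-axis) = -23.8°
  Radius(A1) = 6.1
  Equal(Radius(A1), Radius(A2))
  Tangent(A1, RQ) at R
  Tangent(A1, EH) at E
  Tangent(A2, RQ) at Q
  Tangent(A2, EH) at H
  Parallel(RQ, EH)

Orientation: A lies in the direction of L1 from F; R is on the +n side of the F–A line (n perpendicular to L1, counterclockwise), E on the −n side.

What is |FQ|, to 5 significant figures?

34.248

The slot axis is L1's direction at -23.8°, so u = (cos -23.8°, sin -23.8°) = (0.91496, -0.40355) and n = (−sin -23.8°, cos -23.8°) = (0.40355, 0.91496). F is at the origin and A lies 33.7 along u from F, so A = 33.7·u = (30.834, -13.599). Tangency of A1 to both parallel lines with radius 6.1 puts R and E at F ± 6.1·n: R = (2.4616, 5.5813), E = (-2.4616, -5.5813). Equal radii place Q and H the same way about A: Q = A + 6.1·n = (33.296, -8.0182), H = A − 6.1·n = (28.373, -19.181). Then |FQ| = |Q − F| = 34.248.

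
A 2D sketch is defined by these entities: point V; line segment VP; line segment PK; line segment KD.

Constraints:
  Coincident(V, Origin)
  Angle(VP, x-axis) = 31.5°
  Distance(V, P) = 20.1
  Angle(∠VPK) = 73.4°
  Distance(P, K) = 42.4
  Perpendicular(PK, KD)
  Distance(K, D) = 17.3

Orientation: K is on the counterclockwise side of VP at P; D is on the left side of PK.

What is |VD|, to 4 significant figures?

36.71

V is at the origin; VP runs at 31.5° with length 20.1, so P = 20.1·(cos 31.5°, sin 31.5°) = (17.14, 10.50). ∠VPK = 73.4°, so PK runs at 31.5° + (180° − 73.4°) = 138.1° from the x-axis; with |PK| = 42.4, K = P + 42.4·(cos 138.1°, sin 138.1°) = (-14.42, 38.82). PK is perpendicular to KD; with |KD| = 17.3 on the left of PK, D = K + 17.3·(-0.6678, -0.7443) = (-25.97, 25.94). Then |VD| = |D − V| = 36.71.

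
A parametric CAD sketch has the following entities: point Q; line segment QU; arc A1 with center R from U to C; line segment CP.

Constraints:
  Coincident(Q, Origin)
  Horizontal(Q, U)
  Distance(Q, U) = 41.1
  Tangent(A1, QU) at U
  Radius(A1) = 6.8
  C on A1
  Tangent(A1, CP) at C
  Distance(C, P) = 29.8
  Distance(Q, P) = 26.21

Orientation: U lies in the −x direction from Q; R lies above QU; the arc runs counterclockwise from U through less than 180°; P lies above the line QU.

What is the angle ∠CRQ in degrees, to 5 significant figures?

38.276°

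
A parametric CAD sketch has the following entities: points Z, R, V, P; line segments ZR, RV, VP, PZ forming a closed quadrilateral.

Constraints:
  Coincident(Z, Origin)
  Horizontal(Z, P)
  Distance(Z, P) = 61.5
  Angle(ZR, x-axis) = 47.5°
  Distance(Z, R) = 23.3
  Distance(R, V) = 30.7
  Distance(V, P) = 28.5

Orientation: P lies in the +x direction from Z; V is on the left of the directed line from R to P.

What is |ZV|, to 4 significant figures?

51.53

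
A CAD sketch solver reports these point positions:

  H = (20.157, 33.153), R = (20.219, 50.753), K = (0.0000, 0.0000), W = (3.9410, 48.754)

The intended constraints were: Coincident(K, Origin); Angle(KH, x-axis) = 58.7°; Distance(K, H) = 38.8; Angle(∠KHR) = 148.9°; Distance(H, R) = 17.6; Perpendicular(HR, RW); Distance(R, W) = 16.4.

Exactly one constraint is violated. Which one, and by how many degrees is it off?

Perpendicular(HR, RW) — off by 7.20°.

K = (0.00, 0.00) ✓; KH at 58.70° ✓; |KH| = 38.80 ✓; ∠KHR = 148.9° ✓; |HR| = 17.60 ✓; ∠(HR, RW) = 97.20° ✗; |RW| = 16.40 ✓.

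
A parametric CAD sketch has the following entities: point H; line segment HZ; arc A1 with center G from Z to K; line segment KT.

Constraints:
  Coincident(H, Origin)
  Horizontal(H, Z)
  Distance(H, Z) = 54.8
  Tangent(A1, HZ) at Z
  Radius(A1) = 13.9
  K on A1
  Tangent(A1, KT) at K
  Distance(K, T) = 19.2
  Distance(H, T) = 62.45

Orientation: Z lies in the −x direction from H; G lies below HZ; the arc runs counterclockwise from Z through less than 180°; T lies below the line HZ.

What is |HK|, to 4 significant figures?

68.63

H is at the origin; H and Z share the same y with |HZ| = 54.8 and Z on the −x side, so Z = (-54.80, 0.000). Since A1 is tangent to HZ there, GZ ⟂ HZ, so G = Z + (0, -13.9) = (-54.80, -13.90). Since GK ⟂ KT (tangency), |GT| = √(13.9² + 19.2²) = 23.70 regardless of where K sits on A1. So T lies on both circle(H, 62.45) and circle(G, 23.70); the below-HZ intersection is T = (-50.20, -37.15). K is the foot of the tangent from T: K = (-64.26, -24.08).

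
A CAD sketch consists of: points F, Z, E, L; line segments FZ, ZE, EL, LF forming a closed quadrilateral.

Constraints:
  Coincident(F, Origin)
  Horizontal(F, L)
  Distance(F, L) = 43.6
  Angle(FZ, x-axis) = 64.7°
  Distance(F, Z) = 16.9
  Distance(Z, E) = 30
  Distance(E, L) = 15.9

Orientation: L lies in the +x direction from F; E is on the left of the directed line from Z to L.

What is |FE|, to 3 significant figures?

40.0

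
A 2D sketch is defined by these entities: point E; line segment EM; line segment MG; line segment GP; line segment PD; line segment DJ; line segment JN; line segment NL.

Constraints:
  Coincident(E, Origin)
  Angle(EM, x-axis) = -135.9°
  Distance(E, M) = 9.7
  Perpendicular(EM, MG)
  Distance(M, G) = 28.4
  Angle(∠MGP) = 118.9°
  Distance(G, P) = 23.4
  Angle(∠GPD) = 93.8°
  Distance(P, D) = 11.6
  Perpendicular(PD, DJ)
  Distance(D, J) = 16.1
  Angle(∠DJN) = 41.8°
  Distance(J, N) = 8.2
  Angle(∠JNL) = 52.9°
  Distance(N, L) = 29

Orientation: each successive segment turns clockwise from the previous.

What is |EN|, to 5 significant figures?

29.702

E is at the origin; EM runs at -135.9° with length 9.7, so M = (-6.9658, -6.7504). The perpendicularity gives MG at right angles to EM, so MG runs at 134.10°; with |MG| = 28.4, G = (-26.730, 13.644). ∠MGP = 118.9° gives GP at 73.000° from the x-axis; with |GP| = 23.4, P = (-19.888, 36.022). ∠GPD = 93.8° gives PD at -13.200° from the x-axis; with |PD| = 11.6, D = (-8.5947, 33.373). PD ⟂ DJ, so DJ runs at -103.20°; with |DJ| = 16.1, J = (-12.271, 17.698). ∠DJN = 41.8° gives JN at 118.60° from the x-axis; with |JN| = 8.2, N = (-16.196, 24.898). Then |EN| = |N − E| = 29.702.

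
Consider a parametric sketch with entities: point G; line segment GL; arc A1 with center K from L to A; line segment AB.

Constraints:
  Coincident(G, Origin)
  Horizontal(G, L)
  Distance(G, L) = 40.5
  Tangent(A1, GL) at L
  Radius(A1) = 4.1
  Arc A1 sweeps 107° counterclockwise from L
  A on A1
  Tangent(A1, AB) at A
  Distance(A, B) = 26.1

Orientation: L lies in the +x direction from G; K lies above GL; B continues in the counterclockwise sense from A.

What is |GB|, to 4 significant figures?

47.63

G is at the origin; GL is horizontal with |GL| = 40.5 and L on the +x side, so L = (40.50, 0.000). The tangent condition forces KL to be normal to GL, so K = L + (0, 4.1) = (40.50, 4.100). On A1, L sits at bearing -90° from K; a 107° counterclockwise sweep puts A at bearing 17°, so A = K + 4.1·(cos 17°, sin 17°) = (44.42, 5.299). Tangency of A1 to AB means the radius KA is perpendicular to AB, so AB runs along (−sin 17°, cos 17°); with |AB| = 26.1, B = (36.79, 30.26). Then |GB| = |B − G| = 47.63.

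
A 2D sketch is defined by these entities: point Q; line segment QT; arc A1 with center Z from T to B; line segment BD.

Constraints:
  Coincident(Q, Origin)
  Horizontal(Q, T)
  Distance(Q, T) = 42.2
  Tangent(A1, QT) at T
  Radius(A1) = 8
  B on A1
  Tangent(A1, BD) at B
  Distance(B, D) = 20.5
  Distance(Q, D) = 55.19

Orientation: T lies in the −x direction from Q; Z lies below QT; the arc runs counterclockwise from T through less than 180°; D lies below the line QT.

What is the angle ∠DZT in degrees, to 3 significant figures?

168°

Q is at the origin; Q and T share the same y with |QT| = 42.2 and T on the −x side, so T = (-42.2, 0.00). Tangency of A1 to QT means the radius ZT is perpendicular to QT, so Z = T + (0, -8) = (-42.2, -8.00). Since ZB ⟂ BD (tangency), |ZD| = √(8.0² + 20.5²) = 22.0 regardless of where B sits on A1. So D lies on both circle(Q, 55.19) and circle(Z, 22.0); the below-QT intersection is D = (-46.6, -29.6). B is the foot of the tangent from D: B = (-50.1, -9.36).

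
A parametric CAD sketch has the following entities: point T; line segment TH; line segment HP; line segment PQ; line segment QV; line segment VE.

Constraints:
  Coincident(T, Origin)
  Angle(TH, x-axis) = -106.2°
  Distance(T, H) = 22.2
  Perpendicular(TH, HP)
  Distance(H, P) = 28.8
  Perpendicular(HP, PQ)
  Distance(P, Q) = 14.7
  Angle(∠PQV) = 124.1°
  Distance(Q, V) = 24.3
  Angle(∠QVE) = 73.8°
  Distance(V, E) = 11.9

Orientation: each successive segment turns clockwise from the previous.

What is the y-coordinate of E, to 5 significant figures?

-3.5933

T is at the origin; TH runs at -106.2° with length 22.2, so H = (-6.1936, -21.319). TH is perpendicular to HP, so HP runs at 163.80°; with |HP| = 28.8, P = (-33.850, -13.284). HP ⟂ PQ, so PQ runs at 73.800°; with |PQ| = 14.7, Q = (-29.749, 0.83274). ∠PQV = 124.1° gives QV at 17.900° from the x-axis; with |QV| = 24.3, V = (-6.6251, 8.3015). ∠QVE = 73.8° gives VE at -88.300° from the x-axis; with |VE| = 11.9, E = (-6.2721, -3.5933). So E.y = -3.5933.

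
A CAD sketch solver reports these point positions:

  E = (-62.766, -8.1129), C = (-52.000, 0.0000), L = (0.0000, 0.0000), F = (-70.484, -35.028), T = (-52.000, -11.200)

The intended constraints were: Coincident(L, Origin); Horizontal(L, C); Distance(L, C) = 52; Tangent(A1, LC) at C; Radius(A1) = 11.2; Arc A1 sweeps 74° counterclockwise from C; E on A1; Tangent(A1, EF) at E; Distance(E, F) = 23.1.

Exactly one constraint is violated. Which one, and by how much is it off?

Distance(E, F) = 23.1 — off by 4.90.

L = (0.00, 0.00) ✓; L.y = 0.00, C.y = 0.00 ✓; |LC| = 52.00 ✓; ∠(TC, CL) = 90.00° ✓; |TC| = 11.20 ✓; bearing(T→E) − bearing(T→C) = 74.00° ✓; |TE| = 11.20 ✓; ∠(TE, EF) = 90.00° ✓; |EF| = 28.00 ✗.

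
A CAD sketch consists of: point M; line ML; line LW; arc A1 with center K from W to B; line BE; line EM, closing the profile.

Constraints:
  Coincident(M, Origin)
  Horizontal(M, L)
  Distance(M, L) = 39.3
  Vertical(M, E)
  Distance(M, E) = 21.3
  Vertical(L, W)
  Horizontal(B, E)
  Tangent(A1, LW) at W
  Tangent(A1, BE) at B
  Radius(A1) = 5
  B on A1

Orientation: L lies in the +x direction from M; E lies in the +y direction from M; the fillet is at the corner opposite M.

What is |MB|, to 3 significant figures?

40.4

M is at the origin; M and L share the same y with |ML| = 39.3 and L on the +x side, so L = (39.3, 0.00). ME is vertical with |ME| = 21.3 and E on the +y side, so E = (0.00, 21.3). The virtual corner opposite M is at (39.3, 21.3). A1 meets LW tangentially, so KW is at right angles to LW and since A1 is tangent to BE there, KB ⟂ BE, with radius 5.0, so the center K sits 5.0 in from both sides at K = (34.3, 16.3). That places the tangent points at W = (39.3, 16.3) on LW and B = (34.3, 21.3) on BE. Then |MB| = |B − M| = 40.4.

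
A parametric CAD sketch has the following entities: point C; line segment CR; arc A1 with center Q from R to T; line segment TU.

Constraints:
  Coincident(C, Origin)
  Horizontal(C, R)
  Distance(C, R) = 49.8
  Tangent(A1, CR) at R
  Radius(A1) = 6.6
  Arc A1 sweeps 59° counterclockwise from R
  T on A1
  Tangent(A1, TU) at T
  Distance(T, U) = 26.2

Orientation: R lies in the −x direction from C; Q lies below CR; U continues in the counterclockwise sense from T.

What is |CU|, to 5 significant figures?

73.571

On A1, R sits at bearing 90° from Q; a 59° counterclockwise sweep puts T at bearing 149°, so T = Q + 6.6·(cos 149°, sin 149°) = (-55.457, -3.2007). Since A1 is tangent to TU there, QT ⟂ TU, so TU runs along (−sin 149°, cos 149°); with |TU| = 26.2, U = (-68.951, -25.659). Then |CU| = |U − C| = 73.571.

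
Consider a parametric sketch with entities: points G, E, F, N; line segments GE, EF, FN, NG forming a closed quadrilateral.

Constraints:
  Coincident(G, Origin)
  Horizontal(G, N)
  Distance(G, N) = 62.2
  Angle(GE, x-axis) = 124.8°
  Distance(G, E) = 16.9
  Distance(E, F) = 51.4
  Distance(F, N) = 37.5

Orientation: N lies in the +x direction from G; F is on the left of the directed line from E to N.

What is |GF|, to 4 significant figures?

49.22

Checks: |EF| = 51.40 ✓; |FN| = 37.50 ✓.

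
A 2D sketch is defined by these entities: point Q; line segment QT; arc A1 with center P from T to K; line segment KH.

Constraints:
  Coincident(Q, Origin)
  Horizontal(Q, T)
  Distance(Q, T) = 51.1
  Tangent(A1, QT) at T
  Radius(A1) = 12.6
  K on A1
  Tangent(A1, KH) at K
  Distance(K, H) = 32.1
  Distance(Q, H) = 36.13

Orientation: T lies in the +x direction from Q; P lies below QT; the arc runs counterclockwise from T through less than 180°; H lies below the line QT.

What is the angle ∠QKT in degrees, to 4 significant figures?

148.3°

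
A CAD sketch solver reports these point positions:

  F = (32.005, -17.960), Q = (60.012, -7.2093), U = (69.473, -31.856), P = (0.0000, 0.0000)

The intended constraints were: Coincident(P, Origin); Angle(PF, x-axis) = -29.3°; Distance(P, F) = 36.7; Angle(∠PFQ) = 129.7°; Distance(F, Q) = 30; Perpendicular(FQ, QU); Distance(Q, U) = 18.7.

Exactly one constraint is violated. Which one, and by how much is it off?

Distance(Q, U) = 18.7 — off by 7.70.

P = (0.00, 0.00) ✓; PF at -29.30° ✓; |PF| = 36.70 ✓; ∠PFQ = 129.7° ✓; |FQ| = 30.00 ✓; ∠(FQ, QU) = 90.00° ✓; |QU| = 26.40 ✗.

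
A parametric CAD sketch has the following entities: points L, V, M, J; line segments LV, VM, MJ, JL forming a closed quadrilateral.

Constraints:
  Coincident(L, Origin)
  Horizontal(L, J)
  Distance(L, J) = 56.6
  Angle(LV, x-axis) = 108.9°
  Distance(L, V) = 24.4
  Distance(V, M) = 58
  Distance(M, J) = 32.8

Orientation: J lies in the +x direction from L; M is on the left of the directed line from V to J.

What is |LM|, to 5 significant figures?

58.865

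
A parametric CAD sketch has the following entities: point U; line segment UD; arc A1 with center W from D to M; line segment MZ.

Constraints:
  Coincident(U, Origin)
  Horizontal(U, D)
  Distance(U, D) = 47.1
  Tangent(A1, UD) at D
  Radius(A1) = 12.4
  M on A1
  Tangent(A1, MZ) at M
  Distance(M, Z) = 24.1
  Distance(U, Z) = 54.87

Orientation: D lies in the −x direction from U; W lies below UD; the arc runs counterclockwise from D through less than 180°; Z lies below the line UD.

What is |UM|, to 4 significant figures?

59.83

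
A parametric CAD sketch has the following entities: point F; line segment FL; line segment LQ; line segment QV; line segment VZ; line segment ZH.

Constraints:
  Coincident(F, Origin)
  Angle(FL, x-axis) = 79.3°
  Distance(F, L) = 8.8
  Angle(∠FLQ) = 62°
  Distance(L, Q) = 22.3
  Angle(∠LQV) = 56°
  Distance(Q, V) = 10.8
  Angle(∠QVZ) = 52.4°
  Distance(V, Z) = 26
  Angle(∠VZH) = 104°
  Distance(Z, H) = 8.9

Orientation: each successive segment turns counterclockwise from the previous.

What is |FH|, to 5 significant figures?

30.483

F is at the origin; FL runs at 79.3° with length 8.8, so L = (1.6339, 8.6470). ∠FLQ = 62.0° gives LQ at -162.70° from the x-axis; with |LQ| = 22.3, Q = (-19.657, 2.0155). ∠LQV = 56.0° gives QV at -38.700° from the x-axis; with |QV| = 10.8, V = (-11.229, -4.7371). ∠QVZ = 52.4° gives VZ at 88.900° from the x-axis; with |VZ| = 26.0, Z = (-10.730, 21.258). ∠VZH = 104.0° gives ZH at 164.90° from the x-axis; with |ZH| = 8.9, H = (-19.322, 23.577). Then |FH| = |H − F| = 30.483.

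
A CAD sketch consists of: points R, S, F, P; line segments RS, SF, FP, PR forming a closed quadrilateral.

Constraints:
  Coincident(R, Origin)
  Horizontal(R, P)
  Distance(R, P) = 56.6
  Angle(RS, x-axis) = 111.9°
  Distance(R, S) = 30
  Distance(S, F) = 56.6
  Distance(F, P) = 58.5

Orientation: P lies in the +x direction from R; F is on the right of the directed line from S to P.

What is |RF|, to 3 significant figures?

26.9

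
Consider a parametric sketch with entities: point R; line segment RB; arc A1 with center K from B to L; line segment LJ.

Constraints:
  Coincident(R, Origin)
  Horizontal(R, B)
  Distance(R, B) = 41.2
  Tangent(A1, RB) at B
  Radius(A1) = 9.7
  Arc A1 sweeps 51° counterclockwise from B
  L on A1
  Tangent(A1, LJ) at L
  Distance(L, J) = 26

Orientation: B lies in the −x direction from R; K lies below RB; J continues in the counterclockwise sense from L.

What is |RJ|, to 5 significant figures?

69.315

R is at the origin; R and B share the same y with |RB| = 41.2 and B on the −x side, so B = (-41.200, 0.0000). Tangency of A1 to RB means the radius KB is perpendicular to RB, so K = B + (0, -9.7) = (-41.200, -9.7000). On A1, B sits at bearing 90° from K; a 51° counterclockwise sweep puts L at bearing 141°, so L = K + 9.7·(cos 141°, sin 141°) = (-48.738, -3.5956). The tangent condition forces KL to be normal to LJ, so LJ runs along (−sin 141°, cos 141°); with |LJ| = 26.0, J = (-65.101, -23.801). Then |RJ| = |J − R| = 69.315.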